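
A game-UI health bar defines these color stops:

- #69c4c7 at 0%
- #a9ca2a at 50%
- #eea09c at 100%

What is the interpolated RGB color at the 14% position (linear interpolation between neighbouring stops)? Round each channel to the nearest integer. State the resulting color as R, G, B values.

14% lies between the 0% and 50% stops, so the local fraction is t = (14 − 0)/(50 − 0) = 14/50 ≈ 0.28.
#69c4c7 → (105, 196, 199); #a9ca2a → (169, 202, 42).
R = 105 + 0.28 × (169 − 105) = 122.92 → 123
G = 196 + 0.28 × (202 − 196) = 197.68 → 198
B = 199 + 0.28 × (42 − 199) = 155.04 → 155

(123, 198, 155)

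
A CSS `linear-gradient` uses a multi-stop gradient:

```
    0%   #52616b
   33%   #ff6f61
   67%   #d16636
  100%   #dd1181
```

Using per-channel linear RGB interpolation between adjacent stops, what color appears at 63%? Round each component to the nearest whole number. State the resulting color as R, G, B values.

63% lies between the 33% and 67% stops, so the local fraction is t = (63 − 33)/(67 − 33) = 30/34 ≈ 0.8824.
#ff6f61 → (255, 111, 97); #d16636 → (209, 102, 54).
R = 255 + 0.8824 × (209 − 255) = 214.41 → 214
G = 111 + 0.8824 × (102 − 111) = 103.058 → 103
B = 97 + 0.8824 × (54 − 97) = 59.057 → 59

(214, 103, 59)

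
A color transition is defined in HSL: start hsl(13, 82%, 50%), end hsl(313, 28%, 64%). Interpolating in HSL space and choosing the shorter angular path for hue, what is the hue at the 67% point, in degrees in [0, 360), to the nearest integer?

Hue: 313 − 13 = 300°, but |300| > 180 so the shorter arc goes the other way: Δh = 300 − 360 = -60°.
H = 13 + 0.67 × (-60) = -27.2 → -27 → -27 mod 360 = 333°

333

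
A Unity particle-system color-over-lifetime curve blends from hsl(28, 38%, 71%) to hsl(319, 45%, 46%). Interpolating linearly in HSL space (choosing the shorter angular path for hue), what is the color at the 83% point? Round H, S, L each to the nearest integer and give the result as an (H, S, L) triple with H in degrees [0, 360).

Hue: 319 − 28 = 291°, but |291| > 180 so the shorter arc goes the other way: Δh = 291 − 360 = -69°.
H = 28 + 0.83 × (-69) = -29.27 → -29 → -29 mod 360 = 331°
S = 38 + 0.83 × (45 − 38) = 43.81 → 44%
L = 71 + 0.83 × (46 − 71) = 50.25 → 50%

(331, 44, 50)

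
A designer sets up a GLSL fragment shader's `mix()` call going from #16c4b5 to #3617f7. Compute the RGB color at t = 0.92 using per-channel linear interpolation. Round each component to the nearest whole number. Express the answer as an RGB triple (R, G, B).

#16c4b5 → (22, 196, 181); #3617f7 → (54, 23, 247).
R = 22 + 0.92 × (54 − 22) = 22 + 0.92 × 32 = 51.44 → 51
G = 196 + 0.92 × (23 − 196) = 196 + 0.92 × -173 = 36.84 → 37
B = 181 + 0.92 × (247 − 181) = 181 + 0.92 × 66 = 241.72 → 242
So the blended color is (51, 37, 242), about #3325f2.

(51, 37, 242)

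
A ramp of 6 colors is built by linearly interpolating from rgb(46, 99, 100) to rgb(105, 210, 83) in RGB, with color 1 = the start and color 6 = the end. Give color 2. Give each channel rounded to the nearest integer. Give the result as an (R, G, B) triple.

(58, 121, 97)

With 6 swatches and endpoints inclusive, swatch 2 sits at t = (2 − 1)/(6 − 1) = 1/5 ≈ 0.2.
R = 46 + 0.2 × (105 − 46) = 57.8 → 58
G = 99 + 0.2 × (210 − 99) = 121.2 → 121
B = 100 + 0.2 × (83 − 100) = 96.6 → 97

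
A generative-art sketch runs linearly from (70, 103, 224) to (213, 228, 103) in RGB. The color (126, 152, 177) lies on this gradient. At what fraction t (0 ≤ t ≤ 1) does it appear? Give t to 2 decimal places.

0.39

Invert the lerp on the R channel (largest span, 143): t = (126 − 70) / (213 − 70) = 56/143 = 0.39161.
Check on G: (152 − 103)/(228 − 103) = 0.392 ✓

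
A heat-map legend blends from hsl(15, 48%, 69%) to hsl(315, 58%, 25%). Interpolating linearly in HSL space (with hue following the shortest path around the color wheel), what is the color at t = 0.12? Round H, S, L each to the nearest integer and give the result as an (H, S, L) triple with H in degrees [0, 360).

Hue: 315 − 15 = 300°, but |300| > 180 so the shorter arc goes the other way: Δh = 300 − 360 = -60°.
H = 15 + 0.12 × (-60) = 7.8 → 8°
S = 48 + 0.12 × (58 − 48) = 49.2 → 49%
L = 69 + 0.12 × (25 − 69) = 63.72 → 64%

(8, 49, 64)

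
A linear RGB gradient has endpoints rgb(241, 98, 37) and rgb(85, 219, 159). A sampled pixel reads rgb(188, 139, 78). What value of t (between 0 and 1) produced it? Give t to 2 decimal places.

0.34

Invert the lerp on the R channel (largest span, 156): t = (188 − 241) / (85 − 241) = -53/-156 = 0.33974.
Check on G: (139 − 98)/(219 − 98) = 0.3388 ✓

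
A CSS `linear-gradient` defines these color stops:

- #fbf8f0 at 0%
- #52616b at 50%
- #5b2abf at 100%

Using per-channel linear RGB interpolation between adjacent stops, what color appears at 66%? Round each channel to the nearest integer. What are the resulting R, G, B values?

(85, 79, 134)

66% lies between the 50% and 100% stops, so the local fraction is t = (66 − 50)/(100 − 50) = 16/50 ≈ 0.32.
#52616b → (82, 97, 107); #5b2abf → (91, 42, 191).
R = 82 + 0.32 × (91 − 82) = 84.88 → 85
G = 97 + 0.32 × (42 − 97) = 79.4 → 79
B = 107 + 0.32 × (191 − 107) = 133.88 → 134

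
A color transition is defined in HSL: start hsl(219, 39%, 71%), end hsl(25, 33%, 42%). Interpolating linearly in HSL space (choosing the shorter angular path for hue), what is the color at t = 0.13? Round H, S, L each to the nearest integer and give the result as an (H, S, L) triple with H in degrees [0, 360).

(241, 38, 67)

Hue: 25 − 219 = -194°, but |-194| > 180 so the shorter arc goes the other way: Δh = -194 + 360 = 166°.
H = 219 + 0.13 × (166) = 240.58 → 241°
S = 39 + 0.13 × (33 − 39) = 38.22 → 38%
L = 71 + 0.13 × (42 − 71) = 67.23 → 67%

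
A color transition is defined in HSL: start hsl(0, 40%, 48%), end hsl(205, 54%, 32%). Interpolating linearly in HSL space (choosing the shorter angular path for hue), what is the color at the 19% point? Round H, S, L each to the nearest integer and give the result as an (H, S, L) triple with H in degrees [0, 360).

Hue: 205 − 0 = 205°, but |205| > 180 so the shorter arc goes the other way: Δh = 205 − 360 = -155°.
H = 0 + 0.19 × (-155) = -29.45 → -29 → -29 mod 360 = 331°
S = 40 + 0.19 × (54 − 40) = 42.66 → 43%
L = 48 + 0.19 × (32 − 48) = 44.96 → 45%

(331, 43, 45)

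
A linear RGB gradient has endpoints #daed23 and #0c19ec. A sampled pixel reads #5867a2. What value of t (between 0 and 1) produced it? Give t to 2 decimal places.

Invert the lerp on the G channel (largest span, 212): t = (103 − 237) / (25 − 237) = -134/-212 = 0.63208.
Check on R: (88 − 218)/(12 − 218) = 0.6311 ✓

0.63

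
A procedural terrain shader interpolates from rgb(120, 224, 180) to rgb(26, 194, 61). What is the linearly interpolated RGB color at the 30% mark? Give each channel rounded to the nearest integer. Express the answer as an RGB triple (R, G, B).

(92, 215, 144)

30% corresponds to t = 0.3.
R = 120 + 0.3 × (26 − 120) = 120 + 0.3 × -94 = 91.8 → 92
G = 224 + 0.3 × (194 − 224) = 224 + 0.3 × -30 = 215 → 215
B = 180 + 0.3 × (61 − 180) = 180 + 0.3 × -119 = 144.3 → 144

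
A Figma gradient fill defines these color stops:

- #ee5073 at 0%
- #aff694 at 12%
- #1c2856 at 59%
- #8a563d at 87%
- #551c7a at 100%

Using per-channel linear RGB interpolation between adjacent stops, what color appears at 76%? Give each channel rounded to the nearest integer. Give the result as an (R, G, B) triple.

(95, 68, 71)

76% lies between the 59% and 87% stops, so the local fraction is t = (76 − 59)/(87 − 59) = 17/28 ≈ 0.6071.
#1c2856 → (28, 40, 86); #8a563d → (138, 86, 61).
R = 28 + 0.6071 × (138 − 28) = 94.781 → 95
G = 40 + 0.6071 × (86 − 40) = 67.927 → 68
B = 86 + 0.6071 × (61 − 86) = 70.823 → 71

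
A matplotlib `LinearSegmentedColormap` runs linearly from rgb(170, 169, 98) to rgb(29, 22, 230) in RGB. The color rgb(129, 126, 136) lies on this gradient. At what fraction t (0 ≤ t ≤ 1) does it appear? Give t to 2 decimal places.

Invert the lerp on the G channel (largest span, 147): t = (126 − 169) / (22 − 169) = -43/-147 = 0.29252.
Check on R: (129 − 170)/(29 − 170) = 0.2908 ✓

0.29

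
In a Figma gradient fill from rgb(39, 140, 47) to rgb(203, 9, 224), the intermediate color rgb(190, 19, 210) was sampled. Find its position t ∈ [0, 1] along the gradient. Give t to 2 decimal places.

0.92

Invert the lerp on the B channel (largest span, 177): t = (210 − 47) / (224 − 47) = 163/177 = 0.9209.
Check on R: (190 − 39)/(203 − 39) = 0.9207 ✓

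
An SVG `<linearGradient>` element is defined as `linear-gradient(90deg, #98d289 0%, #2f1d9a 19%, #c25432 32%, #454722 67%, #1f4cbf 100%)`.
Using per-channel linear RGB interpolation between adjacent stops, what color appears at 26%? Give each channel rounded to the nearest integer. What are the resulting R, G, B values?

(126, 59, 98)

26% lies between the 19% and 32% stops, so the local fraction is t = (26 − 19)/(32 − 19) = 7/13 ≈ 0.5385.
#2f1d9a → (47, 29, 154); #c25432 → (194, 84, 50).
R = 47 + 0.5385 × (194 − 47) = 126.159 → 126
G = 29 + 0.5385 × (84 − 29) = 58.617 → 59
B = 154 + 0.5385 × (50 − 154) = 97.996 → 98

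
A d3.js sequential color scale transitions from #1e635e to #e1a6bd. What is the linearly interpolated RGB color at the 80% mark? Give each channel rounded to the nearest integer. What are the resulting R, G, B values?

#1e635e → (30, 99, 94); #e1a6bd → (225, 166, 189).
80% corresponds to t = 0.8.
R = 30 + 0.8 × (225 − 30) = 30 + 0.8 × 195 = 186 → 186
G = 99 + 0.8 × (166 − 99) = 99 + 0.8 × 67 = 152.6 → 153
B = 94 + 0.8 × (189 − 94) = 94 + 0.8 × 95 = 170 → 170

(186, 153, 170)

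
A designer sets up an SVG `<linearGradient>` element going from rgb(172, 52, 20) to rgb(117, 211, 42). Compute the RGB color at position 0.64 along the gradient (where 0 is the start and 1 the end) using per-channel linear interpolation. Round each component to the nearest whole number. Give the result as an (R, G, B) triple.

R = 172 + 0.64 × (117 − 172) = 172 + 0.64 × -55 = 136.8 → 137
G = 52 + 0.64 × (211 − 52) = 52 + 0.64 × 159 = 153.76 → 154
B = 20 + 0.64 × (42 − 20) = 20 + 0.64 × 22 = 34.08 → 34

(137, 154, 34)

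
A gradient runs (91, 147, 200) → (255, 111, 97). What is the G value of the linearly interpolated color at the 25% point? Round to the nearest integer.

138

G = 147 + 0.25 × (111 − 147) = 138 → 138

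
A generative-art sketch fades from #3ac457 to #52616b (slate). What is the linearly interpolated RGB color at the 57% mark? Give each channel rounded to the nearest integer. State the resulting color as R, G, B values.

#3ac457 → (58, 196, 87); #52616b → (82, 97, 107).
57% corresponds to t = 0.57.
R = 58 + 0.57 × (82 − 58) = 58 + 0.57 × 24 = 71.68 → 72
G = 196 + 0.57 × (97 − 196) = 196 + 0.57 × -99 = 139.57 → 140
B = 87 + 0.57 × (107 − 87) = 87 + 0.57 × 20 = 98.4 → 98

(72, 140, 98)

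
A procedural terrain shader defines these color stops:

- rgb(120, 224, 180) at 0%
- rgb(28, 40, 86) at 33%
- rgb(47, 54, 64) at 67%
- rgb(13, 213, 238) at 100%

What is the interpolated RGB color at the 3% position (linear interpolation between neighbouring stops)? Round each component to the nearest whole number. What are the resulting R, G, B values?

(112, 207, 171)

3% lies between the 0% and 33% stops, so the local fraction is t = (3 − 0)/(33 − 0) = 3/33 ≈ 0.0909.
R = 120 + 0.0909 × (28 − 120) = 111.637 → 112
G = 224 + 0.0909 × (40 − 224) = 207.274 → 207
B = 180 + 0.0909 × (86 − 180) = 171.455 → 171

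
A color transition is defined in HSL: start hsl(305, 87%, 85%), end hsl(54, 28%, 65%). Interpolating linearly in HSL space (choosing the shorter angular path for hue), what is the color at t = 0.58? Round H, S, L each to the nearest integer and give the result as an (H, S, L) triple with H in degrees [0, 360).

Hue: 54 − 305 = -251°, but |-251| > 180 so the shorter arc goes the other way: Δh = -251 + 360 = 109°.
H = 305 + 0.58 × (109) = 368.22 → 368 → 368 mod 360 = 8°
S = 87 + 0.58 × (28 − 87) = 52.78 → 53%
L = 85 + 0.58 × (65 − 85) = 73.4 → 73%

(8, 53, 73)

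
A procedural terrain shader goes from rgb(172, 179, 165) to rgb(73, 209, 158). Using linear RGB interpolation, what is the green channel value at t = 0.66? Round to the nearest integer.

G = 179 + 0.66 × (209 − 179) = 198.8 → 199

199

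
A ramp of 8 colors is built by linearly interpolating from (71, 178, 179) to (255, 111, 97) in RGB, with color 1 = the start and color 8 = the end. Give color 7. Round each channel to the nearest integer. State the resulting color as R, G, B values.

With 8 swatches and endpoints inclusive, swatch 7 sits at t = (7 − 1)/(8 − 1) = 6/7 ≈ 0.8571.
R = 71 + 0.8571 × (255 − 71) = 228.706 → 229
G = 178 + 0.8571 × (111 − 178) = 120.574 → 121
B = 179 + 0.8571 × (97 − 179) = 108.718 → 109

(229, 121, 109)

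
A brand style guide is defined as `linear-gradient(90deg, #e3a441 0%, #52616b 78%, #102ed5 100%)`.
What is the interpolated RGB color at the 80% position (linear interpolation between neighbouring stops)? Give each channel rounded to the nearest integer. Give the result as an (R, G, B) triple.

80% lies between the 78% and 100% stops, so the local fraction is t = (80 − 78)/(100 − 78) = 2/22 ≈ 0.0909.
#52616b → (82, 97, 107); #102ed5 → (16, 46, 213).
R = 82 + 0.0909 × (16 − 82) = 76.001 → 76
G = 97 + 0.0909 × (46 − 97) = 92.364 → 92
B = 107 + 0.0909 × (213 − 107) = 116.635 → 117

(76, 92, 117)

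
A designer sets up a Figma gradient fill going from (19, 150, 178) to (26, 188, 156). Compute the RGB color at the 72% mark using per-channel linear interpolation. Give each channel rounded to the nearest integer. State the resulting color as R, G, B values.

(24, 177, 162)

72% corresponds to t = 0.72.
R = 19 + 0.72 × (26 − 19) = 19 + 0.72 × 7 = 24.04 → 24
G = 150 + 0.72 × (188 − 150) = 150 + 0.72 × 38 = 177.36 → 177
B = 178 + 0.72 × (156 − 178) = 178 + 0.72 × -22 = 162.16 → 162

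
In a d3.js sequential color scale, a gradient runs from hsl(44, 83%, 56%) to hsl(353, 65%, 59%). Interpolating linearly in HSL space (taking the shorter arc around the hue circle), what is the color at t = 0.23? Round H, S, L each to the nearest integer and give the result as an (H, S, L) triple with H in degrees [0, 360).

(32, 79, 57)

Hue: 353 − 44 = 309°, but |309| > 180 so the shorter arc goes the other way: Δh = 309 − 360 = -51°.
H = 44 + 0.23 × (-51) = 32.27 → 32°
S = 83 + 0.23 × (65 − 83) = 78.86 → 79%
L = 56 + 0.23 × (59 − 56) = 56.69 → 57%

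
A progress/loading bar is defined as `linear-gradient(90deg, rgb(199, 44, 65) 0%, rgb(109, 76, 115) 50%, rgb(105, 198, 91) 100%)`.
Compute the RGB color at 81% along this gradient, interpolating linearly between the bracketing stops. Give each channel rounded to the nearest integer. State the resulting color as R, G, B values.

(107, 152, 100)

81% lies between the 50% and 100% stops, so the local fraction is t = (81 − 50)/(100 − 50) = 31/50 ≈ 0.62.
R = 109 + 0.62 × (105 − 109) = 106.52 → 107
G = 76 + 0.62 × (198 − 76) = 151.64 → 152
B = 115 + 0.62 × (91 − 115) = 100.12 → 100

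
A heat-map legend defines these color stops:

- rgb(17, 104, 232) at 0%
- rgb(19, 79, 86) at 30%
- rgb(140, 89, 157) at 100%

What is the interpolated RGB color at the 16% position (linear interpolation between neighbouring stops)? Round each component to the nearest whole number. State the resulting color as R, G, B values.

(18, 91, 154)

16% lies between the 0% and 30% stops, so the local fraction is t = (16 − 0)/(30 − 0) = 16/30 ≈ 0.5333.
R = 17 + 0.5333 × (19 − 17) = 18.067 → 18
G = 104 + 0.5333 × (79 − 104) = 90.668 → 91
B = 232 + 0.5333 × (86 − 232) = 154.138 → 154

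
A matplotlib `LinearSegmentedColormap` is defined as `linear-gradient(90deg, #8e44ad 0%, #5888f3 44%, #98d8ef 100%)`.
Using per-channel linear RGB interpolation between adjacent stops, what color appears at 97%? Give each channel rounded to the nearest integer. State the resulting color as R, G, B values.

97% lies between the 44% and 100% stops, so the local fraction is t = (97 − 44)/(100 − 44) = 53/56 ≈ 0.9464.
#5888f3 → (88, 136, 243); #98d8ef → (152, 216, 239).
R = 88 + 0.9464 × (152 − 88) = 148.57 → 149
G = 136 + 0.9464 × (216 − 136) = 211.712 → 212
B = 243 + 0.9464 × (239 − 243) = 239.214 → 239

(149, 212, 239)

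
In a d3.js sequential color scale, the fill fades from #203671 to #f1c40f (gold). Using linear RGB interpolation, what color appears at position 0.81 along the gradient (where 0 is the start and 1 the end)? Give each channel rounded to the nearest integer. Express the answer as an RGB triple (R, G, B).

(201, 169, 34)

#203671 → (32, 54, 113); #f1c40f → (241, 196, 15).
R = 32 + 0.81 × (241 − 32) = 32 + 0.81 × 209 = 201.29 → 201
G = 54 + 0.81 × (196 − 54) = 54 + 0.81 × 142 = 169.02 → 169
B = 113 + 0.81 × (15 − 113) = 113 + 0.81 × -98 = 33.62 → 34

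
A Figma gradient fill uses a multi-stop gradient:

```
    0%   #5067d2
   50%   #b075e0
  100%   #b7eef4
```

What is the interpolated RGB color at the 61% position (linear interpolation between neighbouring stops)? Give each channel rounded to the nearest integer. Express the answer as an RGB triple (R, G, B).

(178, 144, 228)

61% lies between the 50% and 100% stops, so the local fraction is t = (61 − 50)/(100 − 50) = 11/50 ≈ 0.22.
#b075e0 → (176, 117, 224); #b7eef4 → (183, 238, 244).
R = 176 + 0.22 × (183 − 176) = 177.54 → 178
G = 117 + 0.22 × (238 − 117) = 143.62 → 144
B = 224 + 0.22 × (244 − 224) = 228.4 → 228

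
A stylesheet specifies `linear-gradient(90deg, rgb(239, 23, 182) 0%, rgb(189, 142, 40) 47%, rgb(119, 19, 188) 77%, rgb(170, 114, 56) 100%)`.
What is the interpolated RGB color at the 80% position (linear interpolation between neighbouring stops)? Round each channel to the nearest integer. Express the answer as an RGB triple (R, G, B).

80% lies between the 77% and 100% stops, so the local fraction is t = (80 − 77)/(100 − 77) = 3/23 ≈ 0.1304.
R = 119 + 0.1304 × (170 − 119) = 125.65 → 126
G = 19 + 0.1304 × (114 − 19) = 31.388 → 31
B = 188 + 0.1304 × (56 − 188) = 170.787 → 171

(126, 31, 171)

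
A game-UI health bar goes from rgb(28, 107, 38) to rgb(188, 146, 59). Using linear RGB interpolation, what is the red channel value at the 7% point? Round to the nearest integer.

39

R = 28 + 0.07 × (188 − 28) = 39.2 → 39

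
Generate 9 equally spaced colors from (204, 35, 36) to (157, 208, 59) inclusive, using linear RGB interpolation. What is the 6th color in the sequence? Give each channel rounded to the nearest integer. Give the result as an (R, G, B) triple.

(175, 143, 50)

With 9 swatches and endpoints inclusive, swatch 6 sits at t = (6 − 1)/(9 − 1) = 5/8 ≈ 0.625.
R = 204 + 0.625 × (157 − 204) = 174.625 → 175
G = 35 + 0.625 × (208 − 35) = 143.125 → 143
B = 36 + 0.625 × (59 − 36) = 50.375 → 50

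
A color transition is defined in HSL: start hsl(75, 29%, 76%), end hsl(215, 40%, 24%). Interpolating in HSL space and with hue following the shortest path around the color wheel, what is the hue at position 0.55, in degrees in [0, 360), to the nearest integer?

Hue arc: Δh = 215 − 75 = 140° (|Δh| ≤ 180, already the shorter path).
H = 75 + 0.55 × (140) = 152 → 152°

152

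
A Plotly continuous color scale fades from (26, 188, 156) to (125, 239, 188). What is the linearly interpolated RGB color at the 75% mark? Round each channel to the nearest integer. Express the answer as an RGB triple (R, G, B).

(100, 226, 180)

75% corresponds to t = 0.75.
R = 26 + 0.75 × (125 − 26) = 26 + 0.75 × 99 = 100.25 → 100
G = 188 + 0.75 × (239 − 188) = 188 + 0.75 × 51 = 226.25 → 226
B = 156 + 0.75 × (188 − 156) = 156 + 0.75 × 32 = 180 → 180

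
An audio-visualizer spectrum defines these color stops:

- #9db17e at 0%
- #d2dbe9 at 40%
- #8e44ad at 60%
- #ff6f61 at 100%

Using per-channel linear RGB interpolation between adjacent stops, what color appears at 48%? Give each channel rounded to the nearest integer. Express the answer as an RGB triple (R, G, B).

(183, 159, 209)

48% lies between the 40% and 60% stops, so the local fraction is t = (48 − 40)/(60 − 40) = 8/20 ≈ 0.4.
#d2dbe9 → (210, 219, 233); #8e44ad → (142, 68, 173).
R = 210 + 0.4 × (142 − 210) = 182.8 → 183
G = 219 + 0.4 × (68 − 219) = 158.6 → 159
B = 233 + 0.4 × (173 − 233) = 209 → 209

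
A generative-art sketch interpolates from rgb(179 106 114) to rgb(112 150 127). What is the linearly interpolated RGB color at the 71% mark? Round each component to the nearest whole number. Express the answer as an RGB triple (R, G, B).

(131, 137, 123)

71% corresponds to t = 0.71.
R = 179 + 0.71 × (112 − 179) = 179 + 0.71 × -67 = 131.43 → 131
G = 106 + 0.71 × (150 − 106) = 106 + 0.71 × 44 = 137.24 → 137
B = 114 + 0.71 × (127 − 114) = 114 + 0.71 × 13 = 123.23 → 123
So the blended color is (131, 137, 123), about #83897b.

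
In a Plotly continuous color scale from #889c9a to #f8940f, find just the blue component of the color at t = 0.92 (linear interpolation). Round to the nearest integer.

26

B₁ = 154 (from #889c9a), B₂ = 15 (from #f8940f).
B = 154 + 0.92 × (15 − 154) = 26.12 → 26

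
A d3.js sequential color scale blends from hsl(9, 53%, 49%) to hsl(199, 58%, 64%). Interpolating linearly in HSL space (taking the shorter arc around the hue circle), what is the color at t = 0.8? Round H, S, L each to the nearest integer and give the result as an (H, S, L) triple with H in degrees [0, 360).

Hue: 199 − 9 = 190°, but |190| > 180 so the shorter arc goes the other way: Δh = 190 − 360 = -170°.
H = 9 + 0.8 × (-170) = -127 → -127 → -127 mod 360 = 233°
S = 53 + 0.8 × (58 − 53) = 57 → 57%
L = 49 + 0.8 × (64 − 49) = 61 → 61%

(233, 57, 61)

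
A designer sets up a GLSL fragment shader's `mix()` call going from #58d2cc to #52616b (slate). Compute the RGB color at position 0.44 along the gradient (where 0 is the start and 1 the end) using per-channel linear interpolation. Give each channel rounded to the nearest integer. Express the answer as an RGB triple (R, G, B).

#58d2cc → (88, 210, 204); #52616b → (82, 97, 107).
R = 88 + 0.44 × (82 − 88) = 88 + 0.44 × -6 = 85.36 → 85
G = 210 + 0.44 × (97 − 210) = 210 + 0.44 × -113 = 160.28 → 160
B = 204 + 0.44 × (107 − 204) = 204 + 0.44 × -97 = 161.32 → 161

(85, 160, 161)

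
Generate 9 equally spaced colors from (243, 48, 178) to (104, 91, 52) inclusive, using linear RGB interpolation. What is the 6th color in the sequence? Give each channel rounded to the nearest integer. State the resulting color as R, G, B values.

(156, 75, 99)

With 9 swatches and endpoints inclusive, swatch 6 sits at t = (6 − 1)/(9 − 1) = 5/8 ≈ 0.625.
R = 243 + 0.625 × (104 − 243) = 156.125 → 156
G = 48 + 0.625 × (91 − 48) = 74.875 → 75
B = 178 + 0.625 × (52 − 178) = 99.25 → 99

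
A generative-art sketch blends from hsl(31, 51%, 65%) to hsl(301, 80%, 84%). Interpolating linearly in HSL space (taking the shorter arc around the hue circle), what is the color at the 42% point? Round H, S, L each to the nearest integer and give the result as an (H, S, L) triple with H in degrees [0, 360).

Hue: 301 − 31 = 270°, but |270| > 180 so the shorter arc goes the other way: Δh = 270 − 360 = -90°.
H = 31 + 0.42 × (-90) = -6.8 → -7 → -7 mod 360 = 353°
S = 51 + 0.42 × (80 − 51) = 63.18 → 63%
L = 65 + 0.42 × (84 − 65) = 72.98 → 73%

(353, 63, 73)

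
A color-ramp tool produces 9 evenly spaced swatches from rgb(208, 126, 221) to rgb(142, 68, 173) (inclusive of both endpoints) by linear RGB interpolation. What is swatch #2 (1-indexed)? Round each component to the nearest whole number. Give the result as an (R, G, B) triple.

With 9 swatches and endpoints inclusive, swatch 2 sits at t = (2 − 1)/(9 − 1) = 1/8 ≈ 0.125.
R = 208 + 0.125 × (142 − 208) = 199.75 → 200
G = 126 + 0.125 × (68 − 126) = 118.75 → 119
B = 221 + 0.125 × (173 − 221) = 215 → 215

(200, 119, 215)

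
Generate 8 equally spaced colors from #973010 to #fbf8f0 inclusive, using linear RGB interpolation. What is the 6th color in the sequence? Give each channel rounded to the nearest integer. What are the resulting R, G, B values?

With 8 swatches and endpoints inclusive, swatch 6 sits at t = (6 − 1)/(8 − 1) = 5/7 ≈ 0.7143.
#973010 → (151, 48, 16); #fbf8f0 → (251, 248, 240).
R = 151 + 0.7143 × (251 − 151) = 222.43 → 222
G = 48 + 0.7143 × (248 − 48) = 190.86 → 191
B = 16 + 0.7143 × (240 − 16) = 176.003 → 176

(222, 191, 176)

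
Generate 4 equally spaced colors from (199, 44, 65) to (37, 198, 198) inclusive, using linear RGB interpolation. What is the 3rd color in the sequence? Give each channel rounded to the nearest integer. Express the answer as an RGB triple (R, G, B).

(91, 147, 154)

With 4 swatches and endpoints inclusive, swatch 3 sits at t = (3 − 1)/(4 − 1) = 2/3 ≈ 0.6667.
R = 199 + 0.6667 × (37 − 199) = 90.995 → 91
G = 44 + 0.6667 × (198 − 44) = 146.672 → 147
B = 65 + 0.6667 × (198 − 65) = 153.671 → 154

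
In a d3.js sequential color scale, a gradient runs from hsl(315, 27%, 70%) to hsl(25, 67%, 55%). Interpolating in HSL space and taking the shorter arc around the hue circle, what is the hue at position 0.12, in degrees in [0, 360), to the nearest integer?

Hue: 25 − 315 = -290°, but |-290| > 180 so the shorter arc goes the other way: Δh = -290 + 360 = 70°.
H = 315 + 0.12 × (70) = 323.4 → 323°

323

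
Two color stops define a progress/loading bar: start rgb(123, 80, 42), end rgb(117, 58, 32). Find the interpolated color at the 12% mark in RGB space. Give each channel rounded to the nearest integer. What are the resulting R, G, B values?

(122, 77, 41)

12% corresponds to t = 0.12.
R = 123 + 0.12 × (117 − 123) = 123 + 0.12 × -6 = 122.28 → 122
G = 80 + 0.12 × (58 − 80) = 80 + 0.12 × -22 = 77.36 → 77
B = 42 + 0.12 × (32 − 42) = 42 + 0.12 × -10 = 40.8 → 41
So the blended color is (122, 77, 41), about #7a4d29.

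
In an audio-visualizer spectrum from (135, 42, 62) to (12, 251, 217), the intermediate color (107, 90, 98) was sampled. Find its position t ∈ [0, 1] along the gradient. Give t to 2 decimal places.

0.23

Invert the lerp on the G channel (largest span, 209): t = (90 − 42) / (251 − 42) = 48/209 = 0.22967.
Check on R: (107 − 135)/(12 − 135) = 0.2276 ✓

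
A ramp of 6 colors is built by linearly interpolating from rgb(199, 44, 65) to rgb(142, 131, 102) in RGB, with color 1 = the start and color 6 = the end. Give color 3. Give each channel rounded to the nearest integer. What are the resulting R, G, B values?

With 6 swatches and endpoints inclusive, swatch 3 sits at t = (3 − 1)/(6 − 1) = 2/5 ≈ 0.4.
R = 199 + 0.4 × (142 − 199) = 176.2 → 176
G = 44 + 0.4 × (131 − 44) = 78.8 → 79
B = 65 + 0.4 × (102 − 65) = 79.8 → 80

(176, 79, 80)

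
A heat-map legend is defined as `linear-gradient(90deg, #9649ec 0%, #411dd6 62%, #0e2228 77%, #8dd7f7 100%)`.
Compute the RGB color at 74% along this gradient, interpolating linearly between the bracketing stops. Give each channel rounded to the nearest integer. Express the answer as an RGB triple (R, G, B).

74% lies between the 62% and 77% stops, so the local fraction is t = (74 − 62)/(77 − 62) = 12/15 ≈ 0.8.
#411dd6 → (65, 29, 214); #0e2228 → (14, 34, 40).
R = 65 + 0.8 × (14 − 65) = 24.2 → 24
G = 29 + 0.8 × (34 − 29) = 33 → 33
B = 214 + 0.8 × (40 − 214) = 74.8 → 75

(24, 33, 75)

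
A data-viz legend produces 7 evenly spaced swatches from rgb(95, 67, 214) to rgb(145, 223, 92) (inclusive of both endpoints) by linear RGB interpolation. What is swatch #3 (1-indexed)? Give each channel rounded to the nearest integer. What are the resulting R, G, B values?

(112, 119, 173)

With 7 swatches and endpoints inclusive, swatch 3 sits at t = (3 − 1)/(7 − 1) = 2/6 ≈ 0.3333.
R = 95 + 0.3333 × (145 − 95) = 111.665 → 112
G = 67 + 0.3333 × (223 − 67) = 118.995 → 119
B = 214 + 0.3333 × (92 − 214) = 173.337 → 173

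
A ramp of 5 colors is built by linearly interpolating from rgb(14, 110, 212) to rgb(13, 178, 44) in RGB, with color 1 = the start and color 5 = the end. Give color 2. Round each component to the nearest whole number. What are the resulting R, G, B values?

(14, 127, 170)

With 5 swatches and endpoints inclusive, swatch 2 sits at t = (2 − 1)/(5 − 1) = 1/4 ≈ 0.25.
R = 14 + 0.25 × (13 − 14) = 13.75 → 14
G = 110 + 0.25 × (178 − 110) = 127 → 127
B = 212 + 0.25 × (44 − 212) = 170 → 170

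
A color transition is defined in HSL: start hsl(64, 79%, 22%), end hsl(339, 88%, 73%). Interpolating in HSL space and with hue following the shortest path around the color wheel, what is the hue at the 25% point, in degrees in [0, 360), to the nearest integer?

43

Hue: 339 − 64 = 275°, but |275| > 180 so the shorter arc goes the other way: Δh = 275 − 360 = -85°.
H = 64 + 0.25 × (-85) = 42.75 → 43°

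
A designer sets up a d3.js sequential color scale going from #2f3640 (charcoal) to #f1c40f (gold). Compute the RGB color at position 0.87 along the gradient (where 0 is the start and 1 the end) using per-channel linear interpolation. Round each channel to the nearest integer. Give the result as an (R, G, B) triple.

#2f3640 → (47, 54, 64); #f1c40f → (241, 196, 15).
R = 47 + 0.87 × (241 − 47) = 47 + 0.87 × 194 = 215.78 → 216
G = 54 + 0.87 × (196 − 54) = 54 + 0.87 × 142 = 177.54 → 178
B = 64 + 0.87 × (15 − 64) = 64 + 0.87 × -49 = 21.37 → 21

(216, 178, 21)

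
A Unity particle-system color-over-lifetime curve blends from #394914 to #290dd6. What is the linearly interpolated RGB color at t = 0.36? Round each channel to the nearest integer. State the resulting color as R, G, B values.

#394914 → (57, 73, 20); #290dd6 → (41, 13, 214).
R = 57 + 0.36 × (41 − 57) = 57 + 0.36 × -16 = 51.24 → 51
G = 73 + 0.36 × (13 − 73) = 73 + 0.36 × -60 = 51.4 → 51
B = 20 + 0.36 × (214 − 20) = 20 + 0.36 × 194 = 89.84 → 90
So the blended color is (51, 51, 90), about #33335a.

(51, 51, 90)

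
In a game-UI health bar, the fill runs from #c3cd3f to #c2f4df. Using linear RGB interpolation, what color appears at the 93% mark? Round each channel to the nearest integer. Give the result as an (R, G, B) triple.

(194, 241, 212)

#c3cd3f → (195, 205, 63); #c2f4df → (194, 244, 223).
93% corresponds to t = 0.93.
R = 195 + 0.93 × (194 − 195) = 195 + 0.93 × -1 = 194.07 → 194
G = 205 + 0.93 × (244 − 205) = 205 + 0.93 × 39 = 241.27 → 241
B = 63 + 0.93 × (223 − 63) = 63 + 0.93 × 160 = 211.8 → 212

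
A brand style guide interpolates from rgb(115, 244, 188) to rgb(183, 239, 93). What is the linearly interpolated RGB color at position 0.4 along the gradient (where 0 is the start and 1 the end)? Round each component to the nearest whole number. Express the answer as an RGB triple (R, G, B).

R = 115 + 0.4 × (183 − 115) = 115 + 0.4 × 68 = 142.2 → 142
G = 244 + 0.4 × (239 − 244) = 244 + 0.4 × -5 = 242 → 242
B = 188 + 0.4 × (93 − 188) = 188 + 0.4 × -95 = 150 → 150

(142, 242, 150)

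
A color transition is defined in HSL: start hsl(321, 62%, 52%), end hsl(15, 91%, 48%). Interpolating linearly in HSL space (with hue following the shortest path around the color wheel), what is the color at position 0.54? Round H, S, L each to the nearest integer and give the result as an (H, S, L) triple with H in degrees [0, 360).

(350, 78, 50)

Hue: 15 − 321 = -306°, but |-306| > 180 so the shorter arc goes the other way: Δh = -306 + 360 = 54°.
H = 321 + 0.54 × (54) = 350.16 → 350°
S = 62 + 0.54 × (91 − 62) = 77.66 → 78%
L = 52 + 0.54 × (48 − 52) = 49.84 → 50%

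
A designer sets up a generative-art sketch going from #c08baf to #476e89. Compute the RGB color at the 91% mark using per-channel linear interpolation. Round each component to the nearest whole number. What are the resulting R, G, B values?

(82, 113, 140)

#c08baf → (192, 139, 175); #476e89 → (71, 110, 137).
91% corresponds to t = 0.91.
R = 192 + 0.91 × (71 − 192) = 192 + 0.91 × -121 = 81.89 → 82
G = 139 + 0.91 × (110 − 139) = 139 + 0.91 × -29 = 112.61 → 113
B = 175 + 0.91 × (137 − 175) = 175 + 0.91 × -38 = 140.42 → 140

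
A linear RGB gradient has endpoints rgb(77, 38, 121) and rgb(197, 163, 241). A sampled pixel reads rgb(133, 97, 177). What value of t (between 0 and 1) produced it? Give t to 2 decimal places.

0.47

Invert the lerp on the G channel (largest span, 125): t = (97 − 38) / (163 − 38) = 59/125 = 0.472.
Check on R: (133 − 77)/(197 − 77) = 0.4667 ✓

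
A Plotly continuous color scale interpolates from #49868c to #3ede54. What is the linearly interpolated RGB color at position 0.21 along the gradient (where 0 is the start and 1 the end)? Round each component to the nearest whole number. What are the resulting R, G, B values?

(71, 152, 128)

#49868c → (73, 134, 140); #3ede54 → (62, 222, 84).
R = 73 + 0.21 × (62 − 73) = 73 + 0.21 × -11 = 70.69 → 71
G = 134 + 0.21 × (222 − 134) = 134 + 0.21 × 88 = 152.48 → 152
B = 140 + 0.21 × (84 − 140) = 140 + 0.21 × -56 = 128.24 → 128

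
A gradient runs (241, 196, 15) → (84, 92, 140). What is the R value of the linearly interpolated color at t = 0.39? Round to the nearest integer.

R = 241 + 0.39 × (84 − 241) = 179.77 → 180

180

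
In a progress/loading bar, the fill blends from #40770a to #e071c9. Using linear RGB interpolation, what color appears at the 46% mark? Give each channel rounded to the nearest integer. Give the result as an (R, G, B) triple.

(138, 116, 98)

#40770a → (64, 119, 10); #e071c9 → (224, 113, 201).
46% corresponds to t = 0.46.
R = 64 + 0.46 × (224 − 64) = 64 + 0.46 × 160 = 137.6 → 138
G = 119 + 0.46 × (113 − 119) = 119 + 0.46 × -6 = 116.24 → 116
B = 10 + 0.46 × (201 − 10) = 10 + 0.46 × 191 = 97.86 → 98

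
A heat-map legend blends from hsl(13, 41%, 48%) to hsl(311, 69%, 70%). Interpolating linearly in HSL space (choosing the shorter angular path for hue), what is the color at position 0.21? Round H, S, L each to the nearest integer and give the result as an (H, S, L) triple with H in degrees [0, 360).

Hue: 311 − 13 = 298°, but |298| > 180 so the shorter arc goes the other way: Δh = 298 − 360 = -62°.
H = 13 + 0.21 × (-62) = -0.02 → 0°
S = 41 + 0.21 × (69 − 41) = 46.88 → 47%
L = 48 + 0.21 × (70 − 48) = 52.62 → 53%

(0, 47, 53)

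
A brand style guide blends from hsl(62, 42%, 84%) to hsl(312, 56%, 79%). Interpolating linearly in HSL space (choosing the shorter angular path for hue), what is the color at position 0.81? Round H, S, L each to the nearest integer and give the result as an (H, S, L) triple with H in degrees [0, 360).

Hue: 312 − 62 = 250°, but |250| > 180 so the shorter arc goes the other way: Δh = 250 − 360 = -110°.
H = 62 + 0.81 × (-110) = -27.1 → -27 → -27 mod 360 = 333°
S = 42 + 0.81 × (56 − 42) = 53.34 → 53%
L = 84 + 0.81 × (79 − 84) = 79.95 → 80%

(333, 53, 80)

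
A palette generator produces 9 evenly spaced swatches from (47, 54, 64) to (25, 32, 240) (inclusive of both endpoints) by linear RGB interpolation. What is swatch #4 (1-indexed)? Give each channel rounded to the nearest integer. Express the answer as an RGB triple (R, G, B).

(39, 46, 130)

With 9 swatches and endpoints inclusive, swatch 4 sits at t = (4 − 1)/(9 − 1) = 3/8 ≈ 0.375.
R = 47 + 0.375 × (25 − 47) = 38.75 → 39
G = 54 + 0.375 × (32 − 54) = 45.75 → 46
B = 64 + 0.375 × (240 − 64) = 130 → 130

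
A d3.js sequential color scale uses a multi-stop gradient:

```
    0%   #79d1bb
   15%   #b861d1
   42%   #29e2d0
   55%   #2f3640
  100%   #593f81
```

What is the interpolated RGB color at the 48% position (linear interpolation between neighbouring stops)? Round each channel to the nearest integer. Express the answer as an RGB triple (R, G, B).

(44, 147, 142)

48% lies between the 42% and 55% stops, so the local fraction is t = (48 − 42)/(55 − 42) = 6/13 ≈ 0.4615.
#29e2d0 → (41, 226, 208); #2f3640 → (47, 54, 64).
R = 41 + 0.4615 × (47 − 41) = 43.769 → 44
G = 226 + 0.4615 × (54 − 226) = 146.622 → 147
B = 208 + 0.4615 × (64 − 208) = 141.544 → 142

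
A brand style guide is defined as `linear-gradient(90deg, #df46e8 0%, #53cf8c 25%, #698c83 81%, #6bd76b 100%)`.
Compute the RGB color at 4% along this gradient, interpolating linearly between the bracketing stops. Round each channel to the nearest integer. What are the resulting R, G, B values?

4% lies between the 0% and 25% stops, so the local fraction is t = (4 − 0)/(25 − 0) = 4/25 ≈ 0.16.
#df46e8 → (223, 70, 232); #53cf8c → (83, 207, 140).
R = 223 + 0.16 × (83 − 223) = 200.6 → 201
G = 70 + 0.16 × (207 − 70) = 91.92 → 92
B = 232 + 0.16 × (140 − 232) = 217.28 → 217

(201, 92, 217)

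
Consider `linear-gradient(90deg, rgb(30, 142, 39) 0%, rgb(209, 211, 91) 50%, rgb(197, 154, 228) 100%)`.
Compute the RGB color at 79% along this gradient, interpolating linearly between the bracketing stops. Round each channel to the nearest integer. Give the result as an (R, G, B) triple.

79% lies between the 50% and 100% stops, so the local fraction is t = (79 − 50)/(100 − 50) = 29/50 ≈ 0.58.
R = 209 + 0.58 × (197 − 209) = 202.04 → 202
G = 211 + 0.58 × (154 − 211) = 177.94 → 178
B = 91 + 0.58 × (228 − 91) = 170.46 → 170

(202, 178, 170)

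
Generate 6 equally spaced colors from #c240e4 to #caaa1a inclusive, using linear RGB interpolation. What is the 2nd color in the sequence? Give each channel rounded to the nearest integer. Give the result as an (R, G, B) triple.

With 6 swatches and endpoints inclusive, swatch 2 sits at t = (2 − 1)/(6 − 1) = 1/5 ≈ 0.2.
#c240e4 → (194, 64, 228); #caaa1a → (202, 170, 26).
R = 194 + 0.2 × (202 − 194) = 195.6 → 196
G = 64 + 0.2 × (170 − 64) = 85.2 → 85
B = 228 + 0.2 × (26 − 228) = 187.6 → 188

(196, 85, 188)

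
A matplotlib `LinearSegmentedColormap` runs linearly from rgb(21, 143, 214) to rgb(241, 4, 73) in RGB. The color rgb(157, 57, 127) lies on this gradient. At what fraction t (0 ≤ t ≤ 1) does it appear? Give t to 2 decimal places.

Invert the lerp on the R channel (largest span, 220): t = (157 − 21) / (241 − 21) = 136/220 = 0.61818.
Check on G: (57 − 143)/(4 − 143) = 0.6187 ✓

0.62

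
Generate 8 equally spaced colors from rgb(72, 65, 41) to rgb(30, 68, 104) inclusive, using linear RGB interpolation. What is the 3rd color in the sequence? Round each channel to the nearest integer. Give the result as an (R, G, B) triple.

(60, 66, 59)

With 8 swatches and endpoints inclusive, swatch 3 sits at t = (3 − 1)/(8 − 1) = 2/7 ≈ 0.2857.
R = 72 + 0.2857 × (30 − 72) = 60.001 → 60
G = 65 + 0.2857 × (68 − 65) = 65.857 → 66
B = 41 + 0.2857 × (104 − 41) = 58.999 → 59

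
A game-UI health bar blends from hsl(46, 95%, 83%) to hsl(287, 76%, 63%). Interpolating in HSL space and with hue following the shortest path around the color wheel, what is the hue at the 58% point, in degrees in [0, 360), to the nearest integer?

337

Hue: 287 − 46 = 241°, but |241| > 180 so the shorter arc goes the other way: Δh = 241 − 360 = -119°.
H = 46 + 0.58 × (-119) = -23.02 → -23 → -23 mod 360 = 337°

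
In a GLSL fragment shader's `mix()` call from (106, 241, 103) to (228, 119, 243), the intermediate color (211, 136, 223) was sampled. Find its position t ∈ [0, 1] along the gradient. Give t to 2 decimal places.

Invert the lerp on the B channel (largest span, 140): t = (223 − 103) / (243 − 103) = 120/140 = 0.85714.
Check on R: (211 − 106)/(228 − 106) = 0.8607 ✓

0.86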